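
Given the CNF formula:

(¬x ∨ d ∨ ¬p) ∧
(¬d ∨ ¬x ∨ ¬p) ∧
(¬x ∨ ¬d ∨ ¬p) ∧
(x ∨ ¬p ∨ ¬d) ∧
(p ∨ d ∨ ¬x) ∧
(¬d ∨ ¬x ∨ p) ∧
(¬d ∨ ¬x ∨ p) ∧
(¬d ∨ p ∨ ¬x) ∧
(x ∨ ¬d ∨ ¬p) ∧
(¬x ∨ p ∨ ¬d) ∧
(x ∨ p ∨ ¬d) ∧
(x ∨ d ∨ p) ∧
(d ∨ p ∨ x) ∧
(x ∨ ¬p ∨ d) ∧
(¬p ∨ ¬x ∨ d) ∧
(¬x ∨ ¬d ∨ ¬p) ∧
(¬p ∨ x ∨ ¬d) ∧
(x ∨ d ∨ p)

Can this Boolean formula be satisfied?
No

No, the formula is not satisfiable.

No assignment of truth values to the variables can make all 18 clauses true simultaneously.

The formula is UNSAT (unsatisfiable).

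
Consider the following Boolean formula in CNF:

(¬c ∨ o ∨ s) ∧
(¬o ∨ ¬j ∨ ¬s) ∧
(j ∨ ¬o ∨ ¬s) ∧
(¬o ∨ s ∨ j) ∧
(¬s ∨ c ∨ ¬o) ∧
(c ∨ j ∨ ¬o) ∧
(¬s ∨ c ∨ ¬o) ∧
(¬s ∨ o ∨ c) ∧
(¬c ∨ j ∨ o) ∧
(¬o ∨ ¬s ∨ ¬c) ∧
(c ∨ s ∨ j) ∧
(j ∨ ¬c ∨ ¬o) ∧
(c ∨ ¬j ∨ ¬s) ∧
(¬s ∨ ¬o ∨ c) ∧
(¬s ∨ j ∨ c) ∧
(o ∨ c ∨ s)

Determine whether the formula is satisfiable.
Yes

Yes, the formula is satisfiable.

One satisfying assignment is: o=False, j=True, s=True, c=True

Verification: With this assignment, all 16 clauses evaluate to true.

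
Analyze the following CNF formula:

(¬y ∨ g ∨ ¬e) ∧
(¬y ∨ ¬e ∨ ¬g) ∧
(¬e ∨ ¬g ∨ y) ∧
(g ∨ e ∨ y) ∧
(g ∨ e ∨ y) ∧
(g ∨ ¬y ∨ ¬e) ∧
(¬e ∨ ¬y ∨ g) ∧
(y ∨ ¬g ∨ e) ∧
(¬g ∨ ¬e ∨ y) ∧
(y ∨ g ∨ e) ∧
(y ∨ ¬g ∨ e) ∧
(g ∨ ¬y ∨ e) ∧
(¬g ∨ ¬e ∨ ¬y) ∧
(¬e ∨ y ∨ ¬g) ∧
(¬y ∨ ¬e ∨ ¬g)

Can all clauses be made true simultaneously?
Yes

Yes, the formula is satisfiable.

One satisfying assignment is: g=False, e=True, y=False

Verification: With this assignment, all 15 clauses evaluate to true.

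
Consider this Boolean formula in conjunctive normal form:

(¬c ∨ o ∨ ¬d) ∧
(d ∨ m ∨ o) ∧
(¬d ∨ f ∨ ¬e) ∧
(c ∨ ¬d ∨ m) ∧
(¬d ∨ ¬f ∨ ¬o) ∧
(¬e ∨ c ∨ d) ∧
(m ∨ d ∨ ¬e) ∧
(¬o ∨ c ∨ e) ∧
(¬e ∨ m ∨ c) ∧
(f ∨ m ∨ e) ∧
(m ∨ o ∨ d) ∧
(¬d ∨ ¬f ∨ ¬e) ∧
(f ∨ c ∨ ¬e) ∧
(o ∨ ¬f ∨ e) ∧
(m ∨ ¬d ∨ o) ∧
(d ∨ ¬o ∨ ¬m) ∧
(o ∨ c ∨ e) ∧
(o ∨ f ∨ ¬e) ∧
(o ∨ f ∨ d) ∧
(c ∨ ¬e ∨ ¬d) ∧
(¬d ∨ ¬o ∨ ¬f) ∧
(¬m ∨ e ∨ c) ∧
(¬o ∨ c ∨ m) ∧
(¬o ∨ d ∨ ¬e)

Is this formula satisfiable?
Yes

Yes, the formula is satisfiable.

One satisfying assignment is: e=False, f=False, d=True, c=True, o=True, m=True

Verification: With this assignment, all 24 clauses evaluate to true.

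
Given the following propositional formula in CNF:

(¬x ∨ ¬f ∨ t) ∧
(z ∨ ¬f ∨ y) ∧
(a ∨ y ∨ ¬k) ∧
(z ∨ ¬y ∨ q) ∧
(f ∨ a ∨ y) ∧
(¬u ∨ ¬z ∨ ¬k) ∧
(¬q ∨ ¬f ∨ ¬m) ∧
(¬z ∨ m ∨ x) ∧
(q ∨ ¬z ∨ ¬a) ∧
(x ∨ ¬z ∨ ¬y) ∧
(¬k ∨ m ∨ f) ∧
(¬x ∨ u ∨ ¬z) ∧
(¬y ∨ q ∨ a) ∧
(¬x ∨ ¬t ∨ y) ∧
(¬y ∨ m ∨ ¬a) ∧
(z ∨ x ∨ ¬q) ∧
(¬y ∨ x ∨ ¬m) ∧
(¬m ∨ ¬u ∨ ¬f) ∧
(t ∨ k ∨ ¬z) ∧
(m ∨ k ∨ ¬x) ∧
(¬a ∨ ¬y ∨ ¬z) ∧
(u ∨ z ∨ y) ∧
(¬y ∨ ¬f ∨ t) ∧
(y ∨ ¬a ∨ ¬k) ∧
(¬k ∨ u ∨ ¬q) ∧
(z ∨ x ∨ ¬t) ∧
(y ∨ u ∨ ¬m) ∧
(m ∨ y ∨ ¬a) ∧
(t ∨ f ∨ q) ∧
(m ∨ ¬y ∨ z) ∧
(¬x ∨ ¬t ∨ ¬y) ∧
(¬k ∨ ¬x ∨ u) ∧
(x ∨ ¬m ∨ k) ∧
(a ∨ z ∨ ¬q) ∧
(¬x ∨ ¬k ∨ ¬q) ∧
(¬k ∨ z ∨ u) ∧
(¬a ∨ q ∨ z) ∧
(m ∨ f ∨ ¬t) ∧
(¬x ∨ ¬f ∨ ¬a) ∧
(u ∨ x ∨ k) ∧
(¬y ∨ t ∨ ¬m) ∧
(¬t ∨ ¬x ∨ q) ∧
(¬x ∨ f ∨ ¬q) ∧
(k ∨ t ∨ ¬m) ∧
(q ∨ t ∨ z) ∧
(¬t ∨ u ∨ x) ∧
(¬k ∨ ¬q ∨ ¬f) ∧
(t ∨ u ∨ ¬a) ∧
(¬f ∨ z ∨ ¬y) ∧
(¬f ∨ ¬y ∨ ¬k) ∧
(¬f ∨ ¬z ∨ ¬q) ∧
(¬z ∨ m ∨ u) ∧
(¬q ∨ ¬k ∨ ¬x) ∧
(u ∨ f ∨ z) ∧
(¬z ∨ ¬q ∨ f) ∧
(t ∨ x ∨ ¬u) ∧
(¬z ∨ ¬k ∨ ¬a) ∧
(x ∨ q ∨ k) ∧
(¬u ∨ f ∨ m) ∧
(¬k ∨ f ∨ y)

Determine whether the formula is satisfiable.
No

No, the formula is not satisfiable.

No assignment of truth values to the variables can make all 60 clauses true simultaneously.

The formula is UNSAT (unsatisfiable).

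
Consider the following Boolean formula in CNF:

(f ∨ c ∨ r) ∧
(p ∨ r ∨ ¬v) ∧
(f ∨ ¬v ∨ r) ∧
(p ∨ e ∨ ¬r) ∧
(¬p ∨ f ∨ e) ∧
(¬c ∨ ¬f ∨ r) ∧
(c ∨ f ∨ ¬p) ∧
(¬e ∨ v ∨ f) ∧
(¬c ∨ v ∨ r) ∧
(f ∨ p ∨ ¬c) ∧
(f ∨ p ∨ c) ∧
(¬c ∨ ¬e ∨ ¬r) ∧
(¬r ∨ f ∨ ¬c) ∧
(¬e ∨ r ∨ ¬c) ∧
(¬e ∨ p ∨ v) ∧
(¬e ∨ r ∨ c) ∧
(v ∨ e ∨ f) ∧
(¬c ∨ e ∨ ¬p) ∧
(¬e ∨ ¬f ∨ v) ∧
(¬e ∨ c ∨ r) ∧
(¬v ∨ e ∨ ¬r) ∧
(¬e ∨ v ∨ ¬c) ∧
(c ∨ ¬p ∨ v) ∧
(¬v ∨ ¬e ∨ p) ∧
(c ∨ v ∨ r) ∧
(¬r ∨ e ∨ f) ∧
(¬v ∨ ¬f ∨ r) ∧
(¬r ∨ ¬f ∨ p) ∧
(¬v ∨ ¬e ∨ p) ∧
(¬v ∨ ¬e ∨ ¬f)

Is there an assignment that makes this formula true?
No

No, the formula is not satisfiable.

No assignment of truth values to the variables can make all 30 clauses true simultaneously.

The formula is UNSAT (unsatisfiable).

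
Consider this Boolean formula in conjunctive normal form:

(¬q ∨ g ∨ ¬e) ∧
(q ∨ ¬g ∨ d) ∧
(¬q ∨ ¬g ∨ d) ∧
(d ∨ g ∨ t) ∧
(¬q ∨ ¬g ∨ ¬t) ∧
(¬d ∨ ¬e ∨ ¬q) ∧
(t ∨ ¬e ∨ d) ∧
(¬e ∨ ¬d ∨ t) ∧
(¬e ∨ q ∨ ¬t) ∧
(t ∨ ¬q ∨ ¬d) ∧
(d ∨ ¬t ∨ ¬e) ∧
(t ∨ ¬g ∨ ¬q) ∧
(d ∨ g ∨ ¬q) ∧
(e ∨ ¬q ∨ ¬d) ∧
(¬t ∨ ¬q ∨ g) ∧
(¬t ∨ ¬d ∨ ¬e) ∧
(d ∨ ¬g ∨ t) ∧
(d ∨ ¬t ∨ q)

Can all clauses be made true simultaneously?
Yes

Yes, the formula is satisfiable.

One satisfying assignment is: q=False, e=False, g=False, t=False, d=True

Verification: With this assignment, all 18 clauses evaluate to true.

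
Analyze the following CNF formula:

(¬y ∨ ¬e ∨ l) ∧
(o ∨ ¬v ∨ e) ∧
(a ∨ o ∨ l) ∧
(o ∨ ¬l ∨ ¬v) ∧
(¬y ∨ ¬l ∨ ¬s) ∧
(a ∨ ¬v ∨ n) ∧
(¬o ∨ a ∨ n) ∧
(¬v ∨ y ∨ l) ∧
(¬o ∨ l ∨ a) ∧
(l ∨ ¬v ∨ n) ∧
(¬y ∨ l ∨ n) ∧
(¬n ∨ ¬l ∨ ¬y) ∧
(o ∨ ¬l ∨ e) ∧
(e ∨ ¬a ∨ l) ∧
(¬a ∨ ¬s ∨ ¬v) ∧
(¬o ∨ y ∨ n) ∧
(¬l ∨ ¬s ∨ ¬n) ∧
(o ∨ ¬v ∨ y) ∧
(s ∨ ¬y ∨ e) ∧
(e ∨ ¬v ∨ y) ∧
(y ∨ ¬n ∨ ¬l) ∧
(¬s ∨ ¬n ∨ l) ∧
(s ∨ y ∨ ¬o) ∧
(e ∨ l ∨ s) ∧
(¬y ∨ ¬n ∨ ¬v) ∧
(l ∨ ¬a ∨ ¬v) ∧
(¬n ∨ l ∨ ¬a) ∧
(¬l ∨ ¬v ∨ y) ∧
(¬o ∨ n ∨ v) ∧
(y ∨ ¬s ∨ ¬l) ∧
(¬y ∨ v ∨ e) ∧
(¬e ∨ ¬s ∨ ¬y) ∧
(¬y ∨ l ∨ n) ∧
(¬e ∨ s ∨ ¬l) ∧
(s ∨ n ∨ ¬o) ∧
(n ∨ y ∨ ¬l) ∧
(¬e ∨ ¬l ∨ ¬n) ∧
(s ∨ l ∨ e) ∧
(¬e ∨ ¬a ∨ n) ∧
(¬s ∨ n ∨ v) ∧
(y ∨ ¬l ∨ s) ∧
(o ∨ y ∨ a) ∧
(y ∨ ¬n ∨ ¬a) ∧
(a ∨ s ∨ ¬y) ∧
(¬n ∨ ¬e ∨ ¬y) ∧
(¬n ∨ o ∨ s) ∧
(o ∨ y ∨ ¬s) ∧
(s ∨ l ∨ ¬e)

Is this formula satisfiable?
No

No, the formula is not satisfiable.

No assignment of truth values to the variables can make all 48 clauses true simultaneously.

The formula is UNSAT (unsatisfiable).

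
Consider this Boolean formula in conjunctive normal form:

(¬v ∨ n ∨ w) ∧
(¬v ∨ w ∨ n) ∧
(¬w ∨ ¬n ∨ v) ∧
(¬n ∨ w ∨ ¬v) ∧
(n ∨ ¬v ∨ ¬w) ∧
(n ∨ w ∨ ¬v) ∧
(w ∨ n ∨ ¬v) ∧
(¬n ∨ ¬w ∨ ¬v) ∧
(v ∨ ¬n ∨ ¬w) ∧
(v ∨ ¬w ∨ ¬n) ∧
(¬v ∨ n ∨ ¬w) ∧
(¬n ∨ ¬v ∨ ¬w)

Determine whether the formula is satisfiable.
Yes

Yes, the formula is satisfiable.

One satisfying assignment is: n=False, w=False, v=False

Verification: With this assignment, all 12 clauses evaluate to true.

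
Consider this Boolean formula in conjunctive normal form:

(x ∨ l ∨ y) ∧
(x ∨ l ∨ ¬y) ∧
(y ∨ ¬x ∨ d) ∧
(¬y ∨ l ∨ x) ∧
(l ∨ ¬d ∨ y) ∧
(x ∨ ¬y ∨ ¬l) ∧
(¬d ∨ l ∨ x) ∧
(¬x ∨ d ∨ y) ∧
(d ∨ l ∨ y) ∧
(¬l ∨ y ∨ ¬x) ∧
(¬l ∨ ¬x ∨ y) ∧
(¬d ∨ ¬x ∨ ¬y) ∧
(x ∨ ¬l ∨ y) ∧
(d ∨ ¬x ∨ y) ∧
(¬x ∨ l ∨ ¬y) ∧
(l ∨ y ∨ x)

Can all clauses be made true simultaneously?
Yes

Yes, the formula is satisfiable.

One satisfying assignment is: l=True, x=True, d=False, y=True

Verification: With this assignment, all 16 clauses evaluate to true.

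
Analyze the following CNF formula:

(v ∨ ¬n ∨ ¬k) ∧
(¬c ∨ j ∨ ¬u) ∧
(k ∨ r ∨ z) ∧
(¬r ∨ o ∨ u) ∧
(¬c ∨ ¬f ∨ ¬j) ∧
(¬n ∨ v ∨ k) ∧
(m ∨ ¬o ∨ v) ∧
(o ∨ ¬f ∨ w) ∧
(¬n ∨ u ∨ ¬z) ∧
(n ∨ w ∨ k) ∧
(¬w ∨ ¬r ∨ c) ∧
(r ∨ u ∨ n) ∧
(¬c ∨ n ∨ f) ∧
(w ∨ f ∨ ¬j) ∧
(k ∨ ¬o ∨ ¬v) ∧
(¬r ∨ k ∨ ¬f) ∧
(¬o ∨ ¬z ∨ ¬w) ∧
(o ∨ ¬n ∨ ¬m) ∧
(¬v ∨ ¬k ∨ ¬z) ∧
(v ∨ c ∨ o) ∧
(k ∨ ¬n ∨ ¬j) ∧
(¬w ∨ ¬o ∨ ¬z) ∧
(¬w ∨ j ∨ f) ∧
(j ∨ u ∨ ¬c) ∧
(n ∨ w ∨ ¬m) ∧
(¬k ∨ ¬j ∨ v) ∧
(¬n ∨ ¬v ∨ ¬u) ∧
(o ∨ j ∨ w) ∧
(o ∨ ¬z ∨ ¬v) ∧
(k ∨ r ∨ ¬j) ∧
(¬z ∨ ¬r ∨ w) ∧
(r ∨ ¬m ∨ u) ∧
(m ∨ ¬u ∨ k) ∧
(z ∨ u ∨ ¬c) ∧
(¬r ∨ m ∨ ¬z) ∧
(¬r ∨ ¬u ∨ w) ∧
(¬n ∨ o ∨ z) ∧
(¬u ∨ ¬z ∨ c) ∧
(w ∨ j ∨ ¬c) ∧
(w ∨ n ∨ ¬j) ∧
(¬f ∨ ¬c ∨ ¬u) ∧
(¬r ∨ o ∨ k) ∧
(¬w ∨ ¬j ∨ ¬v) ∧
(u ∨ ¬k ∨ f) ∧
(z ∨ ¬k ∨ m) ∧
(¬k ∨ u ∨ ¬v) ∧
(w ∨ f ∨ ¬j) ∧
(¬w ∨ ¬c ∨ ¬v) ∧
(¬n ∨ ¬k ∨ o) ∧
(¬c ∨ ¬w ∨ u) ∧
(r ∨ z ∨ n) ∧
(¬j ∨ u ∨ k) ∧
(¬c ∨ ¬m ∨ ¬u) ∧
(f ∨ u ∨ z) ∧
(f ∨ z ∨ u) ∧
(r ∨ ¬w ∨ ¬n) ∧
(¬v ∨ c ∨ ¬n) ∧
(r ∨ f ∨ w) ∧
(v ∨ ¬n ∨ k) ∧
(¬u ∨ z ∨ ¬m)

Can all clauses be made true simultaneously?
No

No, the formula is not satisfiable.

No assignment of truth values to the variables can make all 60 clauses true simultaneously.

The formula is UNSAT (unsatisfiable).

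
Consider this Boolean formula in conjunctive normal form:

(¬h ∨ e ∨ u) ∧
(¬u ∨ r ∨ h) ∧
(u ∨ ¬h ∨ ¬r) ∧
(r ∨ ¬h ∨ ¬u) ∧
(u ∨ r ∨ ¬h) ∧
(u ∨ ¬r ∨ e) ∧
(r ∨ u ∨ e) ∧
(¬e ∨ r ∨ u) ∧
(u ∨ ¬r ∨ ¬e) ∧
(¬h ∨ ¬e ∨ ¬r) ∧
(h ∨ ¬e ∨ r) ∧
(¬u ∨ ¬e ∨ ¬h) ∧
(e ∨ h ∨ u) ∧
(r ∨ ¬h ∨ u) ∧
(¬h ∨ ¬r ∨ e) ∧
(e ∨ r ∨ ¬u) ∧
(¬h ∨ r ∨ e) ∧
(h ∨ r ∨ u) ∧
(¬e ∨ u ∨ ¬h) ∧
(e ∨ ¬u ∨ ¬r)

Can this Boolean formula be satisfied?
Yes

Yes, the formula is satisfiable.

One satisfying assignment is: u=True, e=True, h=False, r=True

Verification: With this assignment, all 20 clauses evaluate to true.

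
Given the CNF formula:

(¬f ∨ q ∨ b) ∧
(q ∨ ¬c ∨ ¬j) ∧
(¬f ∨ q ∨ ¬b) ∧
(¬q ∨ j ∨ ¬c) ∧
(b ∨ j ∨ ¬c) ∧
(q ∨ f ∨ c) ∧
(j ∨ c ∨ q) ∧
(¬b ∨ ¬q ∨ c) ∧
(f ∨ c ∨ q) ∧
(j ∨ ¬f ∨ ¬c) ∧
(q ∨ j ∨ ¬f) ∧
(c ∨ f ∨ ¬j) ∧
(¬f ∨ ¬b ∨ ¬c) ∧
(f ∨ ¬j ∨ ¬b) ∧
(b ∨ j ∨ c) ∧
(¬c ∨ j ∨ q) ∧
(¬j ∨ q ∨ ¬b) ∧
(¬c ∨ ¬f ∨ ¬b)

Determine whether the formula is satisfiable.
Yes

Yes, the formula is satisfiable.

One satisfying assignment is: c=False, f=True, j=True, q=True, b=False

Verification: With this assignment, all 18 clauses evaluate to true.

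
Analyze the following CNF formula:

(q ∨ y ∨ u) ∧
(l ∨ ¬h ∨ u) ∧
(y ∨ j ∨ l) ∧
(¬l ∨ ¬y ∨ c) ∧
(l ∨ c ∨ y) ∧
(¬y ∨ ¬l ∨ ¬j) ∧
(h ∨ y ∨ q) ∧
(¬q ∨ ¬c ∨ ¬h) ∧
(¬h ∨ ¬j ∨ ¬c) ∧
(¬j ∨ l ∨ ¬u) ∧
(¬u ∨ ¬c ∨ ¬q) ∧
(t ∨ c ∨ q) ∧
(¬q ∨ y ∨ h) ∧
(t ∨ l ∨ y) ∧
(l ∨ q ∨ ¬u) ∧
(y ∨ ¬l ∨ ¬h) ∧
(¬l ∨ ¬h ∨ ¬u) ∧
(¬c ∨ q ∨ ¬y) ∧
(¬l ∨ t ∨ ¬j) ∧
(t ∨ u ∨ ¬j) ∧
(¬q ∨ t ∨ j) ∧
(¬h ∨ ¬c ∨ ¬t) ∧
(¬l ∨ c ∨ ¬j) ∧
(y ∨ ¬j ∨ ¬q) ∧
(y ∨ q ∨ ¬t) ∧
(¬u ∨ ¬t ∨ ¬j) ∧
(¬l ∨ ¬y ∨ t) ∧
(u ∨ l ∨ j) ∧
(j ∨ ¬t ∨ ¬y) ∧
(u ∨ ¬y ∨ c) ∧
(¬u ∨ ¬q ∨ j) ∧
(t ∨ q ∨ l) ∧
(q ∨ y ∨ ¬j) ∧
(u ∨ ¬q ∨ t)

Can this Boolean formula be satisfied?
Yes

Yes, the formula is satisfiable.

One satisfying assignment is: t=True, u=False, q=True, l=False, c=True, y=True, j=True, h=False

Verification: With this assignment, all 34 clauses evaluate to true.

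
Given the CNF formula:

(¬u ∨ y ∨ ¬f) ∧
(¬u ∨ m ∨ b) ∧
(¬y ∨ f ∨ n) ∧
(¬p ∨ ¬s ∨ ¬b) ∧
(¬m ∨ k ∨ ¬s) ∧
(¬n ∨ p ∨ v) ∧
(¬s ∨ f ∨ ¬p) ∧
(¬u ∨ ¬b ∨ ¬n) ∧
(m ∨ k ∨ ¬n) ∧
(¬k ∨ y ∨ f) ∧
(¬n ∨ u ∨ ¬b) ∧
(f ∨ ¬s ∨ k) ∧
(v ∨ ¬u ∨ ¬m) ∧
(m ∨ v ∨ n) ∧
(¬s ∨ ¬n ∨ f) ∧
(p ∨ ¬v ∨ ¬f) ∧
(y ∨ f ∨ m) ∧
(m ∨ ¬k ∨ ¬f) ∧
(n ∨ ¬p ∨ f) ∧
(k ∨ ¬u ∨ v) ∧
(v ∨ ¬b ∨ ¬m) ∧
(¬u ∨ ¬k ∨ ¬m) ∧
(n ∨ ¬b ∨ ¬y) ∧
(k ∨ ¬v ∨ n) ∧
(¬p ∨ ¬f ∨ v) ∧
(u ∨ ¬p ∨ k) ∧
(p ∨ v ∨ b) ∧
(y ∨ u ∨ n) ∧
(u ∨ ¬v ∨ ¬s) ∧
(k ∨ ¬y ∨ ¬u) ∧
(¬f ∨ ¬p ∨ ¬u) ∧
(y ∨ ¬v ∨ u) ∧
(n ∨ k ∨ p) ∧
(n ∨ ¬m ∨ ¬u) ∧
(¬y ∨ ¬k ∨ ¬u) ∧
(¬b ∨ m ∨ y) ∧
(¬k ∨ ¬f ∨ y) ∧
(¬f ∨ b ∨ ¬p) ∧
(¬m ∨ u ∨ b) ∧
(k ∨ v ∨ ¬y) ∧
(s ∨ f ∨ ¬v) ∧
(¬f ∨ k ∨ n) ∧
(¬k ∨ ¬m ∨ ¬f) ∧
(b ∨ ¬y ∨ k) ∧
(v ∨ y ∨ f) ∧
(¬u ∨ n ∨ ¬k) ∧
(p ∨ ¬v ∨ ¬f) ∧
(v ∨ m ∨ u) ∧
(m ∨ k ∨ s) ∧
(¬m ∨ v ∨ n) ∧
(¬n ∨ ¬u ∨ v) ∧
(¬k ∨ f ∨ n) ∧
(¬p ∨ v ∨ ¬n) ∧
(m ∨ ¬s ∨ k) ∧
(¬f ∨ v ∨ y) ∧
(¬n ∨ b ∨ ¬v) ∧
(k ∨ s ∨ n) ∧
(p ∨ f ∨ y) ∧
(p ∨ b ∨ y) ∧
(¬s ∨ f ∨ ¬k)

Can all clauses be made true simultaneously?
No

No, the formula is not satisfiable.

No assignment of truth values to the variables can make all 60 clauses true simultaneously.

The formula is UNSAT (unsatisfiable).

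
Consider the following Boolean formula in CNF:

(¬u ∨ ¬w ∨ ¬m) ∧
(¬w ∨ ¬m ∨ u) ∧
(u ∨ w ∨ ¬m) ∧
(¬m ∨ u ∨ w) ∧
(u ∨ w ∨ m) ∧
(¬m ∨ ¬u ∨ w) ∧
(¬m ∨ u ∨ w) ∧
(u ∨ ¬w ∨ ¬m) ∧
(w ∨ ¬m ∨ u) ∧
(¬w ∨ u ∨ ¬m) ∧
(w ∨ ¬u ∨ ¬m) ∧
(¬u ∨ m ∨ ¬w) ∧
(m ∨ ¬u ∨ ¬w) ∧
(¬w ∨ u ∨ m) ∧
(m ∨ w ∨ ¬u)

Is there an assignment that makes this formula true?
No

No, the formula is not satisfiable.

No assignment of truth values to the variables can make all 15 clauses true simultaneously.

The formula is UNSAT (unsatisfiable).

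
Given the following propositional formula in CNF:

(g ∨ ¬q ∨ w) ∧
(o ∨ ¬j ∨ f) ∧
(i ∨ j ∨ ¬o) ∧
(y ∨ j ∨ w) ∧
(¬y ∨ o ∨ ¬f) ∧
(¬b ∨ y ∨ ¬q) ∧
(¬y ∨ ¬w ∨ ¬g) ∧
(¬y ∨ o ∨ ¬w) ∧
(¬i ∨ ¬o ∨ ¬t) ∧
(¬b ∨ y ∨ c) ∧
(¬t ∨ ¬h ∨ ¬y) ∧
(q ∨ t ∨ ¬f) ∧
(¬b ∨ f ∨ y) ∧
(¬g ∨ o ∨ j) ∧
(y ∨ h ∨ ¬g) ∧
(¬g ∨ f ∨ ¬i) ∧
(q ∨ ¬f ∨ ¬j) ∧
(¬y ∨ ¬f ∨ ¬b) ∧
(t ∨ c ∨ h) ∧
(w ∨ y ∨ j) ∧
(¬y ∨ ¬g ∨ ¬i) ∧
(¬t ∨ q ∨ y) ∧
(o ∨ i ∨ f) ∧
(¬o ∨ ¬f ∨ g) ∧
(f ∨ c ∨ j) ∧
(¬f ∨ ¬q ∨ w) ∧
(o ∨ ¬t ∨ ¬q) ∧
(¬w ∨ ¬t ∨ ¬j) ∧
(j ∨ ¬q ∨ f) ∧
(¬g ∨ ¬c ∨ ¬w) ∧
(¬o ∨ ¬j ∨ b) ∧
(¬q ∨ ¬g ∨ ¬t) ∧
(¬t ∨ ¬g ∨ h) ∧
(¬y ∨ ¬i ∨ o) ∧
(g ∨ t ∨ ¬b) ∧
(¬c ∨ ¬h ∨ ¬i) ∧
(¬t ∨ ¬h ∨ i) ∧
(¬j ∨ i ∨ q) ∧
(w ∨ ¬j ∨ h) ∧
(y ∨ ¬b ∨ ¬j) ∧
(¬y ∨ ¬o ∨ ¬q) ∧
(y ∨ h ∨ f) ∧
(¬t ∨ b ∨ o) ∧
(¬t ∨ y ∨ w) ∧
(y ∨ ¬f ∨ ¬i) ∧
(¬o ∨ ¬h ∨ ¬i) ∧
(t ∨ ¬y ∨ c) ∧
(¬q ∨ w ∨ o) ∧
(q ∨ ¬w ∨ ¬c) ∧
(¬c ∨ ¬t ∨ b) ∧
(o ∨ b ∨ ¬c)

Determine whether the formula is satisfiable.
Yes

Yes, the formula is satisfiable.

One satisfying assignment is: g=False, c=True, q=False, w=False, b=False, i=True, o=True, h=False, y=True, t=False, f=False, j=False

Verification: With this assignment, all 51 clauses evaluate to true.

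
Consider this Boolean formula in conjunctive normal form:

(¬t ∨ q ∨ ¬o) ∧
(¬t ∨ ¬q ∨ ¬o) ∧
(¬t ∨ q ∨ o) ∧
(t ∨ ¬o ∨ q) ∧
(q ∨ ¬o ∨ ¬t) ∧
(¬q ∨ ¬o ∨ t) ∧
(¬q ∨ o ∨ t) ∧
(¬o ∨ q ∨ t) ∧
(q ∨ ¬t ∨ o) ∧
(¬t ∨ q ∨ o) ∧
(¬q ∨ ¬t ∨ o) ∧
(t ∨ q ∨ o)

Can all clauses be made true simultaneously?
No

No, the formula is not satisfiable.

No assignment of truth values to the variables can make all 12 clauses true simultaneously.

The formula is UNSAT (unsatisfiable).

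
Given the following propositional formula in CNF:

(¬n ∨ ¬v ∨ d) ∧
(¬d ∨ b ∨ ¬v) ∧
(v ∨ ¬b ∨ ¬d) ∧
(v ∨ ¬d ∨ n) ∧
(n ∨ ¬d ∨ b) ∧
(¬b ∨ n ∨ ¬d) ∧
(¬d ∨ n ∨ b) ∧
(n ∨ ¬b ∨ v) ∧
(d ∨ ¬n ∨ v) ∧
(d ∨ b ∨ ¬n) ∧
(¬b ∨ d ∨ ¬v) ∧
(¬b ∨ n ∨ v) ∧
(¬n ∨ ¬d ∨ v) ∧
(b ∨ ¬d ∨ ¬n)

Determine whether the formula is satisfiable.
Yes

Yes, the formula is satisfiable.

One satisfying assignment is: b=False, v=False, n=False, d=False

Verification: With this assignment, all 14 clauses evaluate to true.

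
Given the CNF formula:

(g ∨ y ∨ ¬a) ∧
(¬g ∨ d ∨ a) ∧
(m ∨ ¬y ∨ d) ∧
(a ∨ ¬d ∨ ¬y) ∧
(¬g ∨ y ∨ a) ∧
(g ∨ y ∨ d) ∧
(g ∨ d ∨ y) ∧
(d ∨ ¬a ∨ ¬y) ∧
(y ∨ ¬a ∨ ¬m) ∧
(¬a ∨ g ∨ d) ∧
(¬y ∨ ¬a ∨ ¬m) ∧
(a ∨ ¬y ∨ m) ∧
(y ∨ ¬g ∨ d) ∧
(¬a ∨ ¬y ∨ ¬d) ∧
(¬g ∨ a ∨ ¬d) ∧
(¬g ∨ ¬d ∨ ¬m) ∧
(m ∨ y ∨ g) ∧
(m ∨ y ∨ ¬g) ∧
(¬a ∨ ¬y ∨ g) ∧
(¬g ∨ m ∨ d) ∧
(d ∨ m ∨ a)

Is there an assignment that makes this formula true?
Yes

Yes, the formula is satisfiable.

One satisfying assignment is: d=True, y=False, g=False, a=False, m=True

Verification: With this assignment, all 21 clauses evaluate to true.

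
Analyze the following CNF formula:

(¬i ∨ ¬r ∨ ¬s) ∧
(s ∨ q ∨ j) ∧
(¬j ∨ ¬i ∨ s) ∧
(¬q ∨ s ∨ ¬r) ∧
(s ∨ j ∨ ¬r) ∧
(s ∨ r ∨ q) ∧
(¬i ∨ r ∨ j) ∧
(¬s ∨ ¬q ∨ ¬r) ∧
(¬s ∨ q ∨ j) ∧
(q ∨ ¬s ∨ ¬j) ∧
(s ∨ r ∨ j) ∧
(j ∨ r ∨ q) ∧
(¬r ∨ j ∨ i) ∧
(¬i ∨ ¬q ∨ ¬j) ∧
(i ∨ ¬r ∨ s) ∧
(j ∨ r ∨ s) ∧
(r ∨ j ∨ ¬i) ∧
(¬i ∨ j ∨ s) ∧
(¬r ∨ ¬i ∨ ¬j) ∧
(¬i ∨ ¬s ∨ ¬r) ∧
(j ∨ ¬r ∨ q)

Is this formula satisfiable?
Yes

Yes, the formula is satisfiable.

One satisfying assignment is: r=False, j=True, s=False, i=False, q=True

Verification: With this assignment, all 21 clauses evaluate to true.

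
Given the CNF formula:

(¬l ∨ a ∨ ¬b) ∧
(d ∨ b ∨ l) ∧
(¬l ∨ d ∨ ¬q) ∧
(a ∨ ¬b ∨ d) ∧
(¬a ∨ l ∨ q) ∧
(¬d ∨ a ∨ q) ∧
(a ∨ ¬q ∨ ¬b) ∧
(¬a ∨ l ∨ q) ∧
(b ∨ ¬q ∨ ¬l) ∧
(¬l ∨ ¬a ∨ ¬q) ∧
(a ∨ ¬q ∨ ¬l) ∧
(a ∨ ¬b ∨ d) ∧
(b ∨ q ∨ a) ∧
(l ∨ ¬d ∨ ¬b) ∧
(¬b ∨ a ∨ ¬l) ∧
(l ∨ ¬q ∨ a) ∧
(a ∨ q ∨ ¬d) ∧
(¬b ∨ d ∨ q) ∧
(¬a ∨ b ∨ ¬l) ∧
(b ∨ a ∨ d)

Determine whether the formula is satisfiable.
Yes

Yes, the formula is satisfiable.

One satisfying assignment is: b=True, a=True, l=False, q=True, d=False

Verification: With this assignment, all 20 clauses evaluate to true.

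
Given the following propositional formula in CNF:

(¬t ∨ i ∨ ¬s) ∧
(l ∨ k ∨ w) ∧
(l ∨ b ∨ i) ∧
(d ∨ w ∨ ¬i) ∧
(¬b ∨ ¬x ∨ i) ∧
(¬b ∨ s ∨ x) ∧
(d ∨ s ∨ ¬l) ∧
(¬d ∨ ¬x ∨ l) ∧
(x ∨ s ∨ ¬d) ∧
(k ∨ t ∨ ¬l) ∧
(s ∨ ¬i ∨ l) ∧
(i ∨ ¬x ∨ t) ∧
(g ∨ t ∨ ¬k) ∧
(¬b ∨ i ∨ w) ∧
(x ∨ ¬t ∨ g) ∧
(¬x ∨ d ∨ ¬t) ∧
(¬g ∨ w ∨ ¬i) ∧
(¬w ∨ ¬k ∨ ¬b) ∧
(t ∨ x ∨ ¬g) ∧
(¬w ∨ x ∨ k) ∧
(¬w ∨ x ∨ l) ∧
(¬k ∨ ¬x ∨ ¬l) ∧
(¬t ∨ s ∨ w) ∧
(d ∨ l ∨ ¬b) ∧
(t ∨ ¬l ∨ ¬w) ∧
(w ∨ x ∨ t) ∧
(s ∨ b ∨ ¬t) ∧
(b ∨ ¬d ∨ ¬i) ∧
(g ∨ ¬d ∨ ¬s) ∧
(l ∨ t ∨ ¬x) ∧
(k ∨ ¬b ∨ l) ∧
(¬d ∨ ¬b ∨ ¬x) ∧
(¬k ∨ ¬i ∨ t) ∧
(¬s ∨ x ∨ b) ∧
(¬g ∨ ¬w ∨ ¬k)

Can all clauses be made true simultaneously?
No

No, the formula is not satisfiable.

No assignment of truth values to the variables can make all 35 clauses true simultaneously.

The formula is UNSAT (unsatisfiable).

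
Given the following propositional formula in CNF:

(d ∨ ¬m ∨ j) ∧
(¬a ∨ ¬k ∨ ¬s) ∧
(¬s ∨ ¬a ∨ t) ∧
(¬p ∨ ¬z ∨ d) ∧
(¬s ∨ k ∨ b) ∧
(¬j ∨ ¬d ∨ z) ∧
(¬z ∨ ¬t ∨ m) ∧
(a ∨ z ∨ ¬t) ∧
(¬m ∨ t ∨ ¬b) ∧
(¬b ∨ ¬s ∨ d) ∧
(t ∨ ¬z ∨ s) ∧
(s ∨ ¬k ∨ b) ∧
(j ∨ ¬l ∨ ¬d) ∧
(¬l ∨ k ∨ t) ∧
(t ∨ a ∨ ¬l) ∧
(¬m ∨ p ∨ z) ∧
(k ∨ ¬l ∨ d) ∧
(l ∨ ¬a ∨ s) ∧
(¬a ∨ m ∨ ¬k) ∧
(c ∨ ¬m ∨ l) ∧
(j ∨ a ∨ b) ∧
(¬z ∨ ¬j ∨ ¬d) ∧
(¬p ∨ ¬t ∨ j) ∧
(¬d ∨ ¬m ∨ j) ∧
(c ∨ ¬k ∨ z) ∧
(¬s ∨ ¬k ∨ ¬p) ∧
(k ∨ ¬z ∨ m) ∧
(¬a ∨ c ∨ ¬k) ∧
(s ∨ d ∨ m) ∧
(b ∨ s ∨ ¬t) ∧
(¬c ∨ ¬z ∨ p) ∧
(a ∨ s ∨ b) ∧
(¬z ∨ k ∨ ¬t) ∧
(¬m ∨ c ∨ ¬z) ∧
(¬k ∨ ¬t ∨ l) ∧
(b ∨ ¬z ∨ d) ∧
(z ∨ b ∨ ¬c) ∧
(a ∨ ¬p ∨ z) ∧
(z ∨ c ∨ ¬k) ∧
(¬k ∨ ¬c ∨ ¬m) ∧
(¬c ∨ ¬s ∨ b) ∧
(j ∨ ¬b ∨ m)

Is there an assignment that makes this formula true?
No

No, the formula is not satisfiable.

No assignment of truth values to the variables can make all 42 clauses true simultaneously.

The formula is UNSAT (unsatisfiable).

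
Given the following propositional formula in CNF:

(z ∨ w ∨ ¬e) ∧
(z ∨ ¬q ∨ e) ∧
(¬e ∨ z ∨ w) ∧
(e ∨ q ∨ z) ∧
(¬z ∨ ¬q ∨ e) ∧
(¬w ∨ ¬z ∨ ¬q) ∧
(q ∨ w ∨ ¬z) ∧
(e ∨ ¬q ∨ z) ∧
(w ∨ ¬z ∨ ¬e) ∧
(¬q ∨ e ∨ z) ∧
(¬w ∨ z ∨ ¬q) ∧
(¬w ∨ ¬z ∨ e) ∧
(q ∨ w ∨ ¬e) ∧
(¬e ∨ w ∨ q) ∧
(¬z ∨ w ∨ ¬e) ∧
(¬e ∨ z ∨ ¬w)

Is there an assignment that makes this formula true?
Yes

Yes, the formula is satisfiable.

One satisfying assignment is: e=True, q=False, w=True, z=True

Verification: With this assignment, all 16 clauses evaluate to true.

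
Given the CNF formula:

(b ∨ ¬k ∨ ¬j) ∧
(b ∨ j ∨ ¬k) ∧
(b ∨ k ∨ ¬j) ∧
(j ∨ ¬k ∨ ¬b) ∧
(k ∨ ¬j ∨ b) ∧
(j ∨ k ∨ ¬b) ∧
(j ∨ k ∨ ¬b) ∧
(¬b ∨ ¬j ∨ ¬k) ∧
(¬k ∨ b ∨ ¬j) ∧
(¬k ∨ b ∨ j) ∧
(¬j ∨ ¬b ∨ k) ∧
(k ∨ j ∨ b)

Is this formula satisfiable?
No

No, the formula is not satisfiable.

No assignment of truth values to the variables can make all 12 clauses true simultaneously.

The formula is UNSAT (unsatisfiable).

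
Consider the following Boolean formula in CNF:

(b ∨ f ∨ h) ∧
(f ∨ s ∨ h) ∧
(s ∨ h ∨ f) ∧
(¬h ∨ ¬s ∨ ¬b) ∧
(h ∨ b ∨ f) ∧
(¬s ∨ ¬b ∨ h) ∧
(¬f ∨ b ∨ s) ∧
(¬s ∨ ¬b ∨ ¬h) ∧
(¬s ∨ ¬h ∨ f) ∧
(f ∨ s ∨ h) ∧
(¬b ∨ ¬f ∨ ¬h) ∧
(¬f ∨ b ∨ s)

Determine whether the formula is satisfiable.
Yes

Yes, the formula is satisfiable.

One satisfying assignment is: s=False, f=True, h=False, b=True

Verification: With this assignment, all 12 clauses evaluate to true.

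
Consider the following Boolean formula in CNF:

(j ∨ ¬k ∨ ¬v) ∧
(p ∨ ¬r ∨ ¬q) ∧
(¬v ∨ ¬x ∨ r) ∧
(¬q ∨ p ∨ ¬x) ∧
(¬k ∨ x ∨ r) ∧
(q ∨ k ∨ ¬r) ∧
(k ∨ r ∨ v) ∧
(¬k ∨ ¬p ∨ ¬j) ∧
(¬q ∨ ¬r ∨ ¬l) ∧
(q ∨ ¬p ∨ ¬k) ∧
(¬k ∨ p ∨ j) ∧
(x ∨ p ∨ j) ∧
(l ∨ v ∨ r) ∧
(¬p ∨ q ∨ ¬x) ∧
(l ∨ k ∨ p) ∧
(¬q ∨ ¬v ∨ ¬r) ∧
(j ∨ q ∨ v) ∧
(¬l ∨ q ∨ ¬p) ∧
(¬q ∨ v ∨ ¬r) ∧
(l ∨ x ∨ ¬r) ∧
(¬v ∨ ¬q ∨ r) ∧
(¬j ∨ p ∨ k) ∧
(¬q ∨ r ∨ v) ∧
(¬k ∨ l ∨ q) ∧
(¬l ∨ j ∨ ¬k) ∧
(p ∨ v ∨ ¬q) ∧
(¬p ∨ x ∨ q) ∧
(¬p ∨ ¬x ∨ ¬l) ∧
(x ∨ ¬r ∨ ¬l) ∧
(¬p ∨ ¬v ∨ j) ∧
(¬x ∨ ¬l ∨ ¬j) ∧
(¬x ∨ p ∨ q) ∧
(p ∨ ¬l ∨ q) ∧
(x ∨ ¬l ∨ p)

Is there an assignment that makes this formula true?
No

No, the formula is not satisfiable.

No assignment of truth values to the variables can make all 34 clauses true simultaneously.

The formula is UNSAT (unsatisfiable).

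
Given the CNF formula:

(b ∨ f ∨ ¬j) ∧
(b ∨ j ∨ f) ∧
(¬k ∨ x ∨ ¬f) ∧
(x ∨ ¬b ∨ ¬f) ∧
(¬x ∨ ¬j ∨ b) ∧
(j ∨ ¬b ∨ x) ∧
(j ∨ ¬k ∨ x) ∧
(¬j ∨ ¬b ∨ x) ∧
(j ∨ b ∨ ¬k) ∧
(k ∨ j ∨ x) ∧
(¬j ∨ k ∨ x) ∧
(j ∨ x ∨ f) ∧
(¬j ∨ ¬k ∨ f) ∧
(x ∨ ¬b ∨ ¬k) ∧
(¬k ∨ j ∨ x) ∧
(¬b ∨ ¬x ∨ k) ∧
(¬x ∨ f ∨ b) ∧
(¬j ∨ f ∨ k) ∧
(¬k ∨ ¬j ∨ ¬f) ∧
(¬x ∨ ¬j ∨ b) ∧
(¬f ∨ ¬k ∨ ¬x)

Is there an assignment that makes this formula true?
Yes

Yes, the formula is satisfiable.

One satisfying assignment is: f=True, b=False, j=False, k=False, x=True

Verification: With this assignment, all 21 clauses evaluate to true.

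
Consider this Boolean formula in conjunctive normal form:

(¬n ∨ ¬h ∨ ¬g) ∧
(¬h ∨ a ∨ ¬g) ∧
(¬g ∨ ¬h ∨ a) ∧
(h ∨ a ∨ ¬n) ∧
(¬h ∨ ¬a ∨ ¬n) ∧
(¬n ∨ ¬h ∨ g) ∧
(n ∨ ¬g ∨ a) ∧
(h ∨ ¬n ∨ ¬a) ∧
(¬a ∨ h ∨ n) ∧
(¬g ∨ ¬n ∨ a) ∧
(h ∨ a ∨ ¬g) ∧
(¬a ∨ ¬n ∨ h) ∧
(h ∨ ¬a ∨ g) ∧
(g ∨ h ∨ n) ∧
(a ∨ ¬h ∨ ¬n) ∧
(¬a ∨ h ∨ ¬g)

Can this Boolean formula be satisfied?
Yes

Yes, the formula is satisfiable.

One satisfying assignment is: n=False, g=False, h=True, a=False

Verification: With this assignment, all 16 clauses evaluate to true.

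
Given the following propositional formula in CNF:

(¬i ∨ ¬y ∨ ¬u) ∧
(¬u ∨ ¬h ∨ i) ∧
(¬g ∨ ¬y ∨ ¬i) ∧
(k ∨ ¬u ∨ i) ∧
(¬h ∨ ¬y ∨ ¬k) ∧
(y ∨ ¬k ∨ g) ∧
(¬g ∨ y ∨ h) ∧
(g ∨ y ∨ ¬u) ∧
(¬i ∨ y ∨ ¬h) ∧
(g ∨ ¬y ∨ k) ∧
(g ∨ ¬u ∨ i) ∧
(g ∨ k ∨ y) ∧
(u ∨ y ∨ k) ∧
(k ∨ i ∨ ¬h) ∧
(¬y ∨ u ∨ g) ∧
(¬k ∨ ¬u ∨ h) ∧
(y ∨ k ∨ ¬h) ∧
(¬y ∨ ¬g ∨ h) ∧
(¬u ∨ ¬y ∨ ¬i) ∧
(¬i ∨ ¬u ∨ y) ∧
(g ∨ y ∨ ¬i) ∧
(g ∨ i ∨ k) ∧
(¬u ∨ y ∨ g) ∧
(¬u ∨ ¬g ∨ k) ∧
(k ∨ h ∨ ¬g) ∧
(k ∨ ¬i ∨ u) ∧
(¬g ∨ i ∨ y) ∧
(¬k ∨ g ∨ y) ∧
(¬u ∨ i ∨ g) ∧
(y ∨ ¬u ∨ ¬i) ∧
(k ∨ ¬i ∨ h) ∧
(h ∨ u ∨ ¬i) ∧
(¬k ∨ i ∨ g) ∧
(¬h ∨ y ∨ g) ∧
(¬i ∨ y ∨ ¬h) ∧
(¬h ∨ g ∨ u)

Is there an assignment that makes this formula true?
No

No, the formula is not satisfiable.

No assignment of truth values to the variables can make all 36 clauses true simultaneously.

The formula is UNSAT (unsatisfiable).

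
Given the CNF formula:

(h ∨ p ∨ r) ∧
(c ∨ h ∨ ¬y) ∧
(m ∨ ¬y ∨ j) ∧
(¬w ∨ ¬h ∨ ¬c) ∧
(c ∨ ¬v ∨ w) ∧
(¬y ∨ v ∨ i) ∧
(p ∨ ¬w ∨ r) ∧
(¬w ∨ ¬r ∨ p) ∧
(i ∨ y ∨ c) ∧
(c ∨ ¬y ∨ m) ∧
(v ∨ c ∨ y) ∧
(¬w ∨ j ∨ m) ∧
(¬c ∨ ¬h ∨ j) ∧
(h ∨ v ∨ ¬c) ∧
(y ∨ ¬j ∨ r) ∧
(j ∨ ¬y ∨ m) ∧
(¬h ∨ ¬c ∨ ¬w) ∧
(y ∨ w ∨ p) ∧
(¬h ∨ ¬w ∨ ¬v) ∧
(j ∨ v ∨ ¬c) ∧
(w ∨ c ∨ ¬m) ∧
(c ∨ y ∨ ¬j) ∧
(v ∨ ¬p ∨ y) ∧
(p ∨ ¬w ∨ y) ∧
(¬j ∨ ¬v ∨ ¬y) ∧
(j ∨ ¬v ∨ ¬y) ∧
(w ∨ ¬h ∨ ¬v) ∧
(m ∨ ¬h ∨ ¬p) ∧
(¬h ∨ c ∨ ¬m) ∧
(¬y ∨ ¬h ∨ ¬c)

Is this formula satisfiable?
Yes

Yes, the formula is satisfiable.

One satisfying assignment is: i=False, v=True, y=False, w=False, m=False, j=False, r=False, c=True, h=False, p=True

Verification: With this assignment, all 30 clauses evaluate to true.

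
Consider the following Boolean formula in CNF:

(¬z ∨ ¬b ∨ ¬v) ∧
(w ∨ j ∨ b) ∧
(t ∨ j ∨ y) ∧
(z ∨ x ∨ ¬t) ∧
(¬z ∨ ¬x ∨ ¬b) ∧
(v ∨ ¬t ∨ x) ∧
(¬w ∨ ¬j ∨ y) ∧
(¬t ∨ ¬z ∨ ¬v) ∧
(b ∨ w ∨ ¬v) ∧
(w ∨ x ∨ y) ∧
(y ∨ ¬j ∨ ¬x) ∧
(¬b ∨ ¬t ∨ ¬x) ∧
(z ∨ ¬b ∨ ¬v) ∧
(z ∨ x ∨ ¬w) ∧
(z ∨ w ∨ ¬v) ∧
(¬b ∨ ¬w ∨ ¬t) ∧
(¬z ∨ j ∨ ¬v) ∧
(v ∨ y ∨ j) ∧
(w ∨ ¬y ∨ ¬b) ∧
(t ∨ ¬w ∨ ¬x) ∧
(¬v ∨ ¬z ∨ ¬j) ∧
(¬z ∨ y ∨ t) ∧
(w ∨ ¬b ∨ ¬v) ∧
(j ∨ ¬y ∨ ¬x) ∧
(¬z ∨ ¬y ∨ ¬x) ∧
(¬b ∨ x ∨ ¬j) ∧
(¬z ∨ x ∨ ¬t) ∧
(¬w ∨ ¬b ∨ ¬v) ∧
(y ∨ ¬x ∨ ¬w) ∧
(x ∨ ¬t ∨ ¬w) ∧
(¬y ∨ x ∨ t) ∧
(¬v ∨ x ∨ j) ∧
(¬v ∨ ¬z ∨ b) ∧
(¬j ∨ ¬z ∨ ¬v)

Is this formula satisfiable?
Yes

Yes, the formula is satisfiable.

One satisfying assignment is: j=True, t=False, w=False, y=True, z=False, b=False, x=True, v=False

Verification: With this assignment, all 34 clauses evaluate to true.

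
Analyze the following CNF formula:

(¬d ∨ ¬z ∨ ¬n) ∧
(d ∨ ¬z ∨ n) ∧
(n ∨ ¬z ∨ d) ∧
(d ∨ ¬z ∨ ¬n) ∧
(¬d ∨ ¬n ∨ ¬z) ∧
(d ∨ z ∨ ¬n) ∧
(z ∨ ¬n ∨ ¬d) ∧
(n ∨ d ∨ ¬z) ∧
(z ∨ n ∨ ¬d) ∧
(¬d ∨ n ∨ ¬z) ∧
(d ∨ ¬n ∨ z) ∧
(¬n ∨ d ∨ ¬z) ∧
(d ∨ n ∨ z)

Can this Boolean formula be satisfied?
No

No, the formula is not satisfiable.

No assignment of truth values to the variables can make all 13 clauses true simultaneously.

The formula is UNSAT (unsatisfiable).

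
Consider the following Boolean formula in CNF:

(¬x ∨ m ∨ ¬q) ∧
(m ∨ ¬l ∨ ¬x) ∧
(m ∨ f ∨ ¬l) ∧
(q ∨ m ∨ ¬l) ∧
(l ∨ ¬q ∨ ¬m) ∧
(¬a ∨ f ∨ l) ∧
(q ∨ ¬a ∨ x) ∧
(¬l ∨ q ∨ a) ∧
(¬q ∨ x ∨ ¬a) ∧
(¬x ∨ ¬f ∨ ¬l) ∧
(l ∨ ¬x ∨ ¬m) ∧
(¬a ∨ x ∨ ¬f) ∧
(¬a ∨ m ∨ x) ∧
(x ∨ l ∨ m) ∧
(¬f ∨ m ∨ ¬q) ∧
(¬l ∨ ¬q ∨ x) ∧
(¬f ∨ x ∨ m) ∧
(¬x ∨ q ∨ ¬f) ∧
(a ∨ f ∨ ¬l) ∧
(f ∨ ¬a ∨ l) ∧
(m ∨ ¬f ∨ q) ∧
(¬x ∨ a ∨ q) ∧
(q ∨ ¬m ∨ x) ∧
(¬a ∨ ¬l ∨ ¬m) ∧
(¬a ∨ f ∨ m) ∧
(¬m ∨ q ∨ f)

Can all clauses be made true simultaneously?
No

No, the formula is not satisfiable.

No assignment of truth values to the variables can make all 26 clauses true simultaneously.

The formula is UNSAT (unsatisfiable).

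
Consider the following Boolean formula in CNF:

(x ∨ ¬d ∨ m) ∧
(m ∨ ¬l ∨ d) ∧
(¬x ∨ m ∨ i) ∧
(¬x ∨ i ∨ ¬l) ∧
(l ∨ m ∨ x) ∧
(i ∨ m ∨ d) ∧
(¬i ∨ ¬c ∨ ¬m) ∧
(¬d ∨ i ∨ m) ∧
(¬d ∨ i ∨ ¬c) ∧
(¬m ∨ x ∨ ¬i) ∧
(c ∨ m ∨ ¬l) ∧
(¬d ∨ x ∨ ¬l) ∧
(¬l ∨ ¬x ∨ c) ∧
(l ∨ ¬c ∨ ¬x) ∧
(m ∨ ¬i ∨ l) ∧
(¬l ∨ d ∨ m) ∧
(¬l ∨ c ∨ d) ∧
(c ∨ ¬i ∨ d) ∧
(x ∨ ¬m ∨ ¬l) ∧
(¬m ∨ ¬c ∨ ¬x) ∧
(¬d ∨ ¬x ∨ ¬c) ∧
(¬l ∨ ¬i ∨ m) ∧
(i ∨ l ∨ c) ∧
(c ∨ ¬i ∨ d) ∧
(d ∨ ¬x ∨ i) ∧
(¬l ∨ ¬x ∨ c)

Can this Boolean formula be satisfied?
Yes

Yes, the formula is satisfiable.

One satisfying assignment is: d=False, c=True, m=True, l=False, x=False, i=False

Verification: With this assignment, all 26 clauses evaluate to true.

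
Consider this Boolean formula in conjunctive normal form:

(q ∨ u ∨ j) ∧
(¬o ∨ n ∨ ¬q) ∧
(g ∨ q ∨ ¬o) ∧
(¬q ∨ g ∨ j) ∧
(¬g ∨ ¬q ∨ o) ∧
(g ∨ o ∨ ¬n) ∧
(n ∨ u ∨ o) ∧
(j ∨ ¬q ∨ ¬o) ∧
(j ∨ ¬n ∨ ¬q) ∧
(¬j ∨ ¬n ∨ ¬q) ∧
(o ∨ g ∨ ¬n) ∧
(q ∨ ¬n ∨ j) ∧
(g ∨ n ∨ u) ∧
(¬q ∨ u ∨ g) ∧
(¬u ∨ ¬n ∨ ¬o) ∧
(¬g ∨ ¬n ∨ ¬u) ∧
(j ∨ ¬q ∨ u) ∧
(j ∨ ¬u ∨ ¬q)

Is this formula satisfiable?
Yes

Yes, the formula is satisfiable.

One satisfying assignment is: j=False, g=False, n=False, o=False, u=True, q=False

Verification: With this assignment, all 18 clauses evaluate to true.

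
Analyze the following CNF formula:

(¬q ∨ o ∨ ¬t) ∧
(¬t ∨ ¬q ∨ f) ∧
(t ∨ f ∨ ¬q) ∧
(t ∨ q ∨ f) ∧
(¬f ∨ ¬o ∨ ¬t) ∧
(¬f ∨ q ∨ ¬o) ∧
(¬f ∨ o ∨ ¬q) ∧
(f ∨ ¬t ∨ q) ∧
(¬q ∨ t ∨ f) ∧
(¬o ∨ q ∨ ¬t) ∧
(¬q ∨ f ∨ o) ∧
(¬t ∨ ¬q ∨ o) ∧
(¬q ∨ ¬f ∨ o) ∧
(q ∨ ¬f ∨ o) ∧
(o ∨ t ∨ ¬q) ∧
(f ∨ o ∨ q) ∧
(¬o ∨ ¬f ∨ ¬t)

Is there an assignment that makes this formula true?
Yes

Yes, the formula is satisfiable.

One satisfying assignment is: f=True, t=False, q=True, o=True

Verification: With this assignment, all 17 clauses evaluate to true.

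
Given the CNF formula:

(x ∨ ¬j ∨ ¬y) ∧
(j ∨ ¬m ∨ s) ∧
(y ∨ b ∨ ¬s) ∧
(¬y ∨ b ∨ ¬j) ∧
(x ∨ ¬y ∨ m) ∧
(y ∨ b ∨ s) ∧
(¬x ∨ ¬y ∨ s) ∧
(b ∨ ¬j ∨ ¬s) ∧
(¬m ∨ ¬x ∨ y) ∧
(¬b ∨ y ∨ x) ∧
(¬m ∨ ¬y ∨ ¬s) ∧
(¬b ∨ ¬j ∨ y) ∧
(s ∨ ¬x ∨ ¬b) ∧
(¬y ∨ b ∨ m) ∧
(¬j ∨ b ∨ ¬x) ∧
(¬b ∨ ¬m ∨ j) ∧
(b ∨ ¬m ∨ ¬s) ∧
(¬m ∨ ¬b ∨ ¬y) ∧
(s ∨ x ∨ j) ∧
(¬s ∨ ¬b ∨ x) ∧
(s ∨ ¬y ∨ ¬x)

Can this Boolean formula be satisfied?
Yes

Yes, the formula is satisfiable.

One satisfying assignment is: m=False, y=True, x=True, b=True, j=False, s=True

Verification: With this assignment, all 21 clauses evaluate to true.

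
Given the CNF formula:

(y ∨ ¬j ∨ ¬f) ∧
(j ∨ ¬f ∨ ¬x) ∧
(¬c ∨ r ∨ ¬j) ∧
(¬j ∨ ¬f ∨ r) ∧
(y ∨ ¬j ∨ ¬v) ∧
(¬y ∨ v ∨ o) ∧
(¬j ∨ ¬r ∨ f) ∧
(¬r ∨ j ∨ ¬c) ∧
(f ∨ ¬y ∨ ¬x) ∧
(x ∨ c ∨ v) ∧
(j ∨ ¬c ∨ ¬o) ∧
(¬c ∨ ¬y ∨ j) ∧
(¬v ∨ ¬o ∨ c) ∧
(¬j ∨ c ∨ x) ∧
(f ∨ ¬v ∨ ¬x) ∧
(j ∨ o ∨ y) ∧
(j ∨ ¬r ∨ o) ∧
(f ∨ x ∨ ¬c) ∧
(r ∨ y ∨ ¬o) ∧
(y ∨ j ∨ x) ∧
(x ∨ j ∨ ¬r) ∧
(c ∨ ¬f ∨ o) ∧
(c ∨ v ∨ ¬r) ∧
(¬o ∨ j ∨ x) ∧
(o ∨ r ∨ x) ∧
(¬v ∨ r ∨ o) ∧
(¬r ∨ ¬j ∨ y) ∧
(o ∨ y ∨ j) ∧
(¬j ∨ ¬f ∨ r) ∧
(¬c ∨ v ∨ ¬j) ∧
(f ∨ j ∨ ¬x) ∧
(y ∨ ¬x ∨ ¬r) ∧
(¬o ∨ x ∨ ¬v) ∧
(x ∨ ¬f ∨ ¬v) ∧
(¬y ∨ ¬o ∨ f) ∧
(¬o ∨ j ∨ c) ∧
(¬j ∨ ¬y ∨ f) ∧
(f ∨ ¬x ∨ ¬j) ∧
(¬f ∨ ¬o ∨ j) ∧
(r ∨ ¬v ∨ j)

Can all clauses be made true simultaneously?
Yes

Yes, the formula is satisfiable.

One satisfying assignment is: j=True, c=True, f=True, r=True, v=True, x=True, o=False, y=True

Verification: With this assignment, all 40 clauses evaluate to true.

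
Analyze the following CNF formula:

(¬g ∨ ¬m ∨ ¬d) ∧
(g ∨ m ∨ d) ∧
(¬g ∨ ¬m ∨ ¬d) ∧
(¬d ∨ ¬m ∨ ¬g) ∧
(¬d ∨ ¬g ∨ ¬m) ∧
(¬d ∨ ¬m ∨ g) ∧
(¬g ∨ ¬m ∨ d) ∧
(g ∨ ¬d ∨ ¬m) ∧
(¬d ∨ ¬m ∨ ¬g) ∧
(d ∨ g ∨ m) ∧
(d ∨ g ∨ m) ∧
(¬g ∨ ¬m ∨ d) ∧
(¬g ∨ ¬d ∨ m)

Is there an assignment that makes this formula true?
Yes

Yes, the formula is satisfiable.

One satisfying assignment is: d=True, m=False, g=False

Verification: With this assignment, all 13 clauses evaluate to true.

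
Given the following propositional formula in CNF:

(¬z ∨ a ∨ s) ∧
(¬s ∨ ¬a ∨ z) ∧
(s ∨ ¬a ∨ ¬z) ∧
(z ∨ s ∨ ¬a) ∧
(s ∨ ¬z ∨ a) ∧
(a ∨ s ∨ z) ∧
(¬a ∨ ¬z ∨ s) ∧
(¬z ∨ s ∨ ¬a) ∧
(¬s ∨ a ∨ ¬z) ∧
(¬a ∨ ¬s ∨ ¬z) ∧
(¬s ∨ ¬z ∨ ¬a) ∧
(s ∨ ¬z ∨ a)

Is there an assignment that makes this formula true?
Yes

Yes, the formula is satisfiable.

One satisfying assignment is: a=False, s=True, z=False

Verification: With this assignment, all 12 clauses evaluate to true.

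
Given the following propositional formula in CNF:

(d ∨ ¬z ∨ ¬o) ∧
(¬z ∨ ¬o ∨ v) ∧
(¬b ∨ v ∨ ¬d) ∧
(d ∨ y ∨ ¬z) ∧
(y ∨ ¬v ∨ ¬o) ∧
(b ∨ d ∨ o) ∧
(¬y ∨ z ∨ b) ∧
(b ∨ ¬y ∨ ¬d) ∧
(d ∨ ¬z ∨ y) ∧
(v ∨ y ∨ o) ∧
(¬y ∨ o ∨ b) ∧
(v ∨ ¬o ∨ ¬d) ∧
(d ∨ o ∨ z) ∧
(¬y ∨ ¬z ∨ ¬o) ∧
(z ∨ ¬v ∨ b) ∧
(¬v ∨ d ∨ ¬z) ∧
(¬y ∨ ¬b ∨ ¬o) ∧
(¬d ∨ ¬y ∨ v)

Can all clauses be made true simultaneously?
Yes

Yes, the formula is satisfiable.

One satisfying assignment is: z=False, y=False, d=False, b=False, v=False, o=True

Verification: With this assignment, all 18 clauses evaluate to true.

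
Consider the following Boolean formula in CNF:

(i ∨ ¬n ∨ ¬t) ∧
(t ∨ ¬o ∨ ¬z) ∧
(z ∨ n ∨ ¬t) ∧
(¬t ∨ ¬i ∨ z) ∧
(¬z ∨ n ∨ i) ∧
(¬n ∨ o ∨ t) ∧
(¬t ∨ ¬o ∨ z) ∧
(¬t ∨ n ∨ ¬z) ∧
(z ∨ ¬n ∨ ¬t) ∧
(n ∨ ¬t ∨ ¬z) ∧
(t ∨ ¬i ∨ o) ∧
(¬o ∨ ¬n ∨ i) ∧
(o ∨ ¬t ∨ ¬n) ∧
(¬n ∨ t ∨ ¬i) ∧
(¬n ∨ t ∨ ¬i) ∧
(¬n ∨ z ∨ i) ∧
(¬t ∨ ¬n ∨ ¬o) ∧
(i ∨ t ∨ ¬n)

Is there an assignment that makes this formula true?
Yes

Yes, the formula is satisfiable.

One satisfying assignment is: i=False, t=False, z=False, o=False, n=False

Verification: With this assignment, all 18 clauses evaluate to true.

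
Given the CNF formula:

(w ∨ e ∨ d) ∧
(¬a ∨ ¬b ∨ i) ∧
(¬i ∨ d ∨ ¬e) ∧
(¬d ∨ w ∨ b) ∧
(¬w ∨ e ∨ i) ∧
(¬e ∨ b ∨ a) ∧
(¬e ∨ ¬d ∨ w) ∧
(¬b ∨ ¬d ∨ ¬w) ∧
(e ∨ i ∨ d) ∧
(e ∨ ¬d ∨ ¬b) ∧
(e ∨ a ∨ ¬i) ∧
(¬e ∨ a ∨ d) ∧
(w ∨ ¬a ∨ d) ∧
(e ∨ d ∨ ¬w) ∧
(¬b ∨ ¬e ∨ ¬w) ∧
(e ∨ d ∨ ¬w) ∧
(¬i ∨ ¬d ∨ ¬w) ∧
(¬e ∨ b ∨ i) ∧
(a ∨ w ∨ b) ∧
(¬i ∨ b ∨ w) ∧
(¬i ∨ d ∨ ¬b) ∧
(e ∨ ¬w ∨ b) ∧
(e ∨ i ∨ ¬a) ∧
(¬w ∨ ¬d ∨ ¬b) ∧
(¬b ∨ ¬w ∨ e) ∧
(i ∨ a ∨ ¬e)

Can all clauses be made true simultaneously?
No

No, the formula is not satisfiable.

No assignment of truth values to the variables can make all 26 clauses true simultaneously.

The formula is UNSAT (unsatisfiable).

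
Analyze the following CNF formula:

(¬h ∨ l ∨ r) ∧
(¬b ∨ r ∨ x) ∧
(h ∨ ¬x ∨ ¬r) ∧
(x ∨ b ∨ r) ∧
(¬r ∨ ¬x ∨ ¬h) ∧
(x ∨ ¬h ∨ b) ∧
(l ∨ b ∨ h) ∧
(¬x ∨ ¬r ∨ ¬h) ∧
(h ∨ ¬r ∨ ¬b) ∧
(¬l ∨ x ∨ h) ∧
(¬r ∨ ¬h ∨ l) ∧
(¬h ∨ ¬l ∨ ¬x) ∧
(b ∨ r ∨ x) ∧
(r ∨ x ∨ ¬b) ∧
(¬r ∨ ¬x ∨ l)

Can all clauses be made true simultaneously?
Yes

Yes, the formula is satisfiable.

One satisfying assignment is: l=False, x=True, b=True, h=False, r=False

Verification: With this assignment, all 15 clauses evaluate to true.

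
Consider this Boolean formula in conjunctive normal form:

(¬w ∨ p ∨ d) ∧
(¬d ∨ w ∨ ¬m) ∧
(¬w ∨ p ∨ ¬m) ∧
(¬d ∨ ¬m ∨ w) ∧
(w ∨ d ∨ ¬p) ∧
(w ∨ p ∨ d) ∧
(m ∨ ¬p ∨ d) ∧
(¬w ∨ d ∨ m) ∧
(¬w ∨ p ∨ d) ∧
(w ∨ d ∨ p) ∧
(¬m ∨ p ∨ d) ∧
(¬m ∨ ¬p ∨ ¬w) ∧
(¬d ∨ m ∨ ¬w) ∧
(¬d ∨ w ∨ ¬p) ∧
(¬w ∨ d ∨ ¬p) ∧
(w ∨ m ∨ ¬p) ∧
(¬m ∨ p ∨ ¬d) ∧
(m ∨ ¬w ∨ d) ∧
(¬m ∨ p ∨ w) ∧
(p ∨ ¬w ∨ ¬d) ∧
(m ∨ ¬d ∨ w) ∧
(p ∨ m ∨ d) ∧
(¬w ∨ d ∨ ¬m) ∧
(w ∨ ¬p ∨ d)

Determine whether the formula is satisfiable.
No

No, the formula is not satisfiable.

No assignment of truth values to the variables can make all 24 clauses true simultaneously.

The formula is UNSAT (unsatisfiable).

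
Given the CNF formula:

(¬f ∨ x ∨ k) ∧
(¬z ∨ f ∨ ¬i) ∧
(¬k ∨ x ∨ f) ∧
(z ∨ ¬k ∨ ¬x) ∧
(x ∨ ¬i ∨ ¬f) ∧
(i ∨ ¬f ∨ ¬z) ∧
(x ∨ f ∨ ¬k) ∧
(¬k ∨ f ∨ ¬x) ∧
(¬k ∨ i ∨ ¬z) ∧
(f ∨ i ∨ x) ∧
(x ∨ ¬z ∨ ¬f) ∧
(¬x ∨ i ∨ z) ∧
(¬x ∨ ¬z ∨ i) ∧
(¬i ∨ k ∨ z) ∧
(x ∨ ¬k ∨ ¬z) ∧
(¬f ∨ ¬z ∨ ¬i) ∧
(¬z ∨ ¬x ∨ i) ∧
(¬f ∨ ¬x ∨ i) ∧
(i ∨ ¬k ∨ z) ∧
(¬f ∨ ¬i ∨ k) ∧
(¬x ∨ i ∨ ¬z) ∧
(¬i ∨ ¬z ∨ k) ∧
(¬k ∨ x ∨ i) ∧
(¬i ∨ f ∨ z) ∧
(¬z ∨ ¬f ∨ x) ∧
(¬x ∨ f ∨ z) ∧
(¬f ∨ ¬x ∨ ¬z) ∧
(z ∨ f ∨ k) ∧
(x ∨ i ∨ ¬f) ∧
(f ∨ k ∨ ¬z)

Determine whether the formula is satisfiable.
No

No, the formula is not satisfiable.

No assignment of truth values to the variables can make all 30 clauses true simultaneously.

The formula is UNSAT (unsatisfiable).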